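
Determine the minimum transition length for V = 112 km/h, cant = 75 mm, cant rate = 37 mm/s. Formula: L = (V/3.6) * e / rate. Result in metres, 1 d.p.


Convert speed: V = 112 / 3.6 = 31.1111 m/s
L = 31.1111 * 75 / 37
L = 2333.3333 / 37
L = 63.1 m

63.1


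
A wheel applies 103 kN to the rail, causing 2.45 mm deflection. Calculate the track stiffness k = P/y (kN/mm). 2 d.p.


Track stiffness k = P / y
k = 103 / 2.45
k = 42.04 kN/mm

42.04


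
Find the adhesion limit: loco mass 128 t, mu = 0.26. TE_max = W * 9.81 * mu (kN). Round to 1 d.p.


TE_max = W * g * mu
TE_max = 128 * 9.81 * 0.26
TE_max = 1255.68 * 0.26
TE_max = 326.5 kN

326.5


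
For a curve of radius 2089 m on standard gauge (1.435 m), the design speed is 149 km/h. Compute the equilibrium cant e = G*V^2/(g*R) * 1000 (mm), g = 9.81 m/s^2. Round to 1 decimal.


Convert speed: V = 149 / 3.6 = 41.3889 m/s
Apply formula: e = 1.435 * 41.3889^2 / (9.81 * 2089)
e = 1.435 * 1713.0401 / 20493.09
e = 0.119953 m = 120.0 mm

120.0


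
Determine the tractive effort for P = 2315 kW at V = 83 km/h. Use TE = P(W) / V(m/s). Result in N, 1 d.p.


Convert: P = 2315 kW = 2315000 W
V = 83 / 3.6 = 23.0556 m/s
TE = 2315000 / 23.0556
TE = 100409.6 N

100409.6


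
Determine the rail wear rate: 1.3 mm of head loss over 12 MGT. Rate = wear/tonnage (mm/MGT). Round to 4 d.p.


Wear rate = total wear / cumulative tonnage
Rate = 1.3 / 12
Rate = 0.1083 mm/MGT

0.1083


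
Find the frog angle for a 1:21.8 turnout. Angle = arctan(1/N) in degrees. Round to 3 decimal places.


1/N = 1/21.8 = 0.045872
angle = arctan(0.045872) = 0.045839 rad
angle = 0.045839 * 180/pi = 2.626 degrees

2.626


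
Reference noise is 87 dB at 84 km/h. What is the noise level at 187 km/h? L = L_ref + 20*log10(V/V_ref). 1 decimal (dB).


V/V_ref = 187 / 84 = 2.22619
log10(2.22619) = 0.347562
20 * 0.347562 = 6.9512
L = 87 + 6.9512 = 94.0 dB

94.0


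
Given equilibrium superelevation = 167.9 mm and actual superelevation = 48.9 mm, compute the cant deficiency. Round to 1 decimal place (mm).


Cant deficiency = equilibrium cant - actual cant
CD = 167.9 - 48.9
CD = 119.0 mm

119.0


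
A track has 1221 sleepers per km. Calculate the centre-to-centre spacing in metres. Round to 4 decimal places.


Spacing = 1000 m / number of sleepers
Spacing = 1000 / 1221
Spacing = 0.8190 m

0.8190


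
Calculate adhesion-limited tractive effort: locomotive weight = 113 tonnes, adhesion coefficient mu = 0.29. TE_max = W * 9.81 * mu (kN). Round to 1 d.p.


TE_max = W * g * mu
TE_max = 113 * 9.81 * 0.29
TE_max = 1108.53 * 0.29
TE_max = 321.5 kN

321.5


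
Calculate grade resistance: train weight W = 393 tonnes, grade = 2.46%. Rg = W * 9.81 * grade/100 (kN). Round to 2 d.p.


Rg = W * 9.81 * grade / 100
Rg = 393 * 9.81 * 2.46 / 100
Rg = 3855.33 * 0.0246
Rg = 94.84 kN

94.84


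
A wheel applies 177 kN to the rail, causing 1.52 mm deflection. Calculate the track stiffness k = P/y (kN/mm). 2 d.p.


Track stiffness k = P / y
k = 177 / 1.52
k = 116.45 kN/mm

116.45


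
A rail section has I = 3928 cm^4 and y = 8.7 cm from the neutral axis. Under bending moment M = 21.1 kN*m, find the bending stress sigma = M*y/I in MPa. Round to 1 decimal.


Convert units:
M = 21.1 kN*m = 21100000 N*mm
y = 8.7 cm = 87 mm
I = 3928 cm^4 = 39280000 mm^4
sigma = 21100000 * 87 / 39280000
sigma = 46.7 MPa

46.7


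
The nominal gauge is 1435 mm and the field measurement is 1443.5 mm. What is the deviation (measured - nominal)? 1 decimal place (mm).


Deviation = measured - nominal
Deviation = 1443.5 - 1435
Deviation = 8.5 mm

8.5


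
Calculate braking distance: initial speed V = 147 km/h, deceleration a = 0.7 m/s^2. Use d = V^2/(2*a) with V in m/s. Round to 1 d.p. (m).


Convert speed: V = 147 / 3.6 = 40.8333 m/s
V^2 = 1667.3611
d = 1667.3611 / (2 * 0.7)
d = 1667.3611 / 1.4
d = 1191.0 m

1191.0


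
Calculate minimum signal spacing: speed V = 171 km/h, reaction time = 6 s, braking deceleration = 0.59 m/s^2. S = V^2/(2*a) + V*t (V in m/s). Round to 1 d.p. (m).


V = 171 / 3.6 = 47.5 m/s
Braking distance = 47.5^2 / (2*0.59) = 1912.0763 m
Sighting distance = 47.5 * 6 = 285.0 m
S = 1912.0763 + 285.0 = 2197.1 m

2197.1


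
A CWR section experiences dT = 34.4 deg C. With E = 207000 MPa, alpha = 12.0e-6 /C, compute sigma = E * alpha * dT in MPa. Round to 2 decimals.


sigma = E * alpha * dT
sigma = 207000 * 12.0e-6 * 34.4
sigma = 2.484 * 34.4
sigma = 85.45 MPa

85.45


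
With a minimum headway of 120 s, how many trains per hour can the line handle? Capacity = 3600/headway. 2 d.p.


Capacity = 3600 / headway
Capacity = 3600 / 120
Capacity = 30.00 trains/hour

30.00


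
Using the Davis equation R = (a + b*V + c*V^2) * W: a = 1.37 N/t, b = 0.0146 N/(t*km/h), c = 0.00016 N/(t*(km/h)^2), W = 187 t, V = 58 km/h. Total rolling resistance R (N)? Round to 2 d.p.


b*V = 0.0146 * 58 = 0.8468
c*V^2 = 0.00016 * 3364 = 0.53824
R_per_t = 1.37 + 0.8468 + 0.53824 = 2.75504 N/t
R_total = 2.75504 * 187 = 515.19 N

515.19


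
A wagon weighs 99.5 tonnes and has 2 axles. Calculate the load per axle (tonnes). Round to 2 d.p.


Load per axle = total weight / number of axles
Load = 99.5 / 2
Load = 49.75 tonnes

49.75


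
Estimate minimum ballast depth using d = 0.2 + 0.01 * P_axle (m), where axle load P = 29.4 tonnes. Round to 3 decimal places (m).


d = 0.2 + 0.01 * 29.4
d = 0.2 + 0.294
d = 0.494 m

0.494


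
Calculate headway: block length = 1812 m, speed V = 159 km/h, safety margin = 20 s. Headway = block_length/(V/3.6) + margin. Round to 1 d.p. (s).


V = 159 / 3.6 = 44.1667 m/s
Block traversal time = 1812 / 44.1667 = 41.0264 s
Headway = 41.0264 + 20
Headway = 61.0 s

61.0


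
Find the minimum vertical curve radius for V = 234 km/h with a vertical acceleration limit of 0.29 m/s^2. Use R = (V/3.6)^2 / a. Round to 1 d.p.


Convert speed: V = 234 / 3.6 = 65.0 m/s
V^2 = 4225.0 m^2/s^2
R_v = 4225.0 / 0.29
R_v = 14569.0 m

14569.0


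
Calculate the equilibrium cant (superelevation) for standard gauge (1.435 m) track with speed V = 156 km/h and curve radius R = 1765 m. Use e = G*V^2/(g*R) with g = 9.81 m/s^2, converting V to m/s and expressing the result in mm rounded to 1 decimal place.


Convert speed: V = 156 / 3.6 = 43.3333 m/s
Apply formula: e = 1.435 * 43.3333^2 / (9.81 * 1765)
e = 1.435 * 1877.7778 / 17314.65
e = 0.155626 m = 155.6 mm

155.6


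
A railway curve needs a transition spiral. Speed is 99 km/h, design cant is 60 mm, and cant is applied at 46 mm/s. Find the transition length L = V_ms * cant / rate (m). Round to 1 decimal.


Convert speed: V = 99 / 3.6 = 27.5 m/s
L = 27.5 * 60 / 46
L = 1650.0 / 46
L = 35.9 m

35.9


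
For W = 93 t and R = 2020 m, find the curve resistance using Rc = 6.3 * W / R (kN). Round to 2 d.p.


Rc = 6.3 * W / R
Rc = 6.3 * 93 / 2020
Rc = 585.9 / 2020
Rc = 0.29 kN

0.29


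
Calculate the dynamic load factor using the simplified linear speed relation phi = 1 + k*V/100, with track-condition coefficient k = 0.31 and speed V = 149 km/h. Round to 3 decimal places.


phi = 1 + k * V / 100
phi = 1 + 0.31 * 149 / 100
phi = 1 + 0.4619
phi = 1.462

1.462


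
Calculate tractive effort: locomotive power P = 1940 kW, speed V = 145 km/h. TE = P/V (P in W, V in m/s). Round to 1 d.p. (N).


Convert: P = 1940 kW = 1940000 W
V = 145 / 3.6 = 40.2778 m/s
TE = 1940000 / 40.2778
TE = 48165.5 N

48165.5


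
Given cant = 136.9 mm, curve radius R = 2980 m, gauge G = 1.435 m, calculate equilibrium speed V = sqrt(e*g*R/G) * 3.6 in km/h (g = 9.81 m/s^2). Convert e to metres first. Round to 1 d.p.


Convert cant: e = 136.9 mm = 0.1369 m
V_ms = sqrt(0.1369 * 9.81 * 2980 / 1.435)
V_ms = sqrt(2788.924892) = 52.8103 m/s
V = 52.8103 * 3.6 = 190.1 km/h

190.1


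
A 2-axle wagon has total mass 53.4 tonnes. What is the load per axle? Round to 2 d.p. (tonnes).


Load per axle = total weight / number of axles
Load = 53.4 / 2
Load = 26.70 tonnes

26.70


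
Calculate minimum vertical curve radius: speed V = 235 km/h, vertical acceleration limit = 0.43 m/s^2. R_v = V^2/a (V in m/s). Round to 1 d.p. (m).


Convert speed: V = 235 / 3.6 = 65.2778 m/s
V^2 = 4261.1883 m^2/s^2
R_v = 4261.1883 / 0.43
R_v = 9909.7 m

9909.7


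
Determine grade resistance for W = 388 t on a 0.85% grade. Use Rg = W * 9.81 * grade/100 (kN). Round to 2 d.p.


Rg = W * 9.81 * grade / 100
Rg = 388 * 9.81 * 0.85 / 100
Rg = 3806.28 * 0.0085
Rg = 32.35 kN

32.35


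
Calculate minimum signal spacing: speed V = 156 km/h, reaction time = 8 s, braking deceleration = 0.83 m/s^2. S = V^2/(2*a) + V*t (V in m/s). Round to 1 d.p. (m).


V = 156 / 3.6 = 43.3333 m/s
Braking distance = 43.3333^2 / (2*0.83) = 1131.1914 m
Sighting distance = 43.3333 * 8 = 346.6667 m
S = 1131.1914 + 346.6667 = 1477.9 m

1477.9


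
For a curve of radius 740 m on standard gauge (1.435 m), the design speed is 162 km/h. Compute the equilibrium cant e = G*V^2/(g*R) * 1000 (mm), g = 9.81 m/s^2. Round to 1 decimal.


Convert speed: V = 162 / 3.6 = 45.0 m/s
Apply formula: e = 1.435 * 45.0^2 / (9.81 * 740)
e = 1.435 * 2025.0 / 7259.4
e = 0.400291 m = 400.3 mm

400.3


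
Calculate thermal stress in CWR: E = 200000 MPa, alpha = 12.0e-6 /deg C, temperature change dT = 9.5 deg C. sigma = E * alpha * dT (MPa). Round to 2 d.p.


sigma = E * alpha * dT
sigma = 200000 * 12.0e-6 * 9.5
sigma = 2.4 * 9.5
sigma = 22.80 MPa

22.80


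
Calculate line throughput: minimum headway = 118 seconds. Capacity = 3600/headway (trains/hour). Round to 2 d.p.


Capacity = 3600 / headway
Capacity = 3600 / 118
Capacity = 30.51 trains/hour

30.51


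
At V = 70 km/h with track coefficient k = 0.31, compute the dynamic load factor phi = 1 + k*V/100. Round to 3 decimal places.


phi = 1 + k * V / 100
phi = 1 + 0.31 * 70 / 100
phi = 1 + 0.217
phi = 1.217

1.217


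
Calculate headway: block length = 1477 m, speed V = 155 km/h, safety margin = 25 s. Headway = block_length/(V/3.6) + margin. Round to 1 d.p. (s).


V = 155 / 3.6 = 43.0556 m/s
Block traversal time = 1477 / 43.0556 = 34.3045 s
Headway = 34.3045 + 25
Headway = 59.3 s

59.3


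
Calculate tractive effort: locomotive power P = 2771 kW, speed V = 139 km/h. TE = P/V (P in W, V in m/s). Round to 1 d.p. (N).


Convert: P = 2771 kW = 2771000 W
V = 139 / 3.6 = 38.6111 m/s
TE = 2771000 / 38.6111
TE = 71766.9 N

71766.9


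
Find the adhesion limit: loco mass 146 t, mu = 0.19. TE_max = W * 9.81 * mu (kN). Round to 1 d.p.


TE_max = W * g * mu
TE_max = 146 * 9.81 * 0.19
TE_max = 1432.26 * 0.19
TE_max = 272.1 kN

272.1


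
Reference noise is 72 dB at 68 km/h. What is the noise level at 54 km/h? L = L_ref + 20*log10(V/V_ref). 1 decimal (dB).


V/V_ref = 54 / 68 = 0.794118
log10(0.794118) = -0.100115
20 * -0.100115 = -2.0023
L = 72 + -2.0023 = 70.0 dB

70.0


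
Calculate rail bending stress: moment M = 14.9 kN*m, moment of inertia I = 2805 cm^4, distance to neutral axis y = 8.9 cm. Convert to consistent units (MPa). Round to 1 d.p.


Convert units:
M = 14.9 kN*m = 14900000 N*mm
y = 8.9 cm = 89 mm
I = 2805 cm^4 = 28050000 mm^4
sigma = 14900000 * 89 / 28050000
sigma = 47.3 MPa

47.3


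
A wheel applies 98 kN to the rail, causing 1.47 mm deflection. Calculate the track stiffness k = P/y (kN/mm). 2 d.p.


Track stiffness k = P / y
k = 98 / 1.47
k = 66.67 kN/mm

66.67


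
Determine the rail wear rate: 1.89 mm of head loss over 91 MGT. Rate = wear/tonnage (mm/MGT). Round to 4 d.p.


Wear rate = total wear / cumulative tonnage
Rate = 1.89 / 91
Rate = 0.0208 mm/MGT

0.0208


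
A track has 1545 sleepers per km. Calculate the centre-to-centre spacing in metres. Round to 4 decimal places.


Spacing = 1000 m / number of sleepers
Spacing = 1000 / 1545
Spacing = 0.6472 m

0.6472


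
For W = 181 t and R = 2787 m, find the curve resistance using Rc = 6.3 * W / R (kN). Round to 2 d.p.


Rc = 6.3 * W / R
Rc = 6.3 * 181 / 2787
Rc = 1140.3 / 2787
Rc = 0.41 kN

0.41


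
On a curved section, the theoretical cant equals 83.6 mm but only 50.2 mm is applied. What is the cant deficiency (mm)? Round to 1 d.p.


Cant deficiency = equilibrium cant - actual cant
CD = 83.6 - 50.2
CD = 33.4 mm

33.4


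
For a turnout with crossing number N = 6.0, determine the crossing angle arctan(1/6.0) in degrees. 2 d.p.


1/N = 1/6.0 = 0.166667
angle = arctan(0.166667) = 0.165149 rad
angle = 0.165149 * 180/pi = 9.46 degrees

9.46


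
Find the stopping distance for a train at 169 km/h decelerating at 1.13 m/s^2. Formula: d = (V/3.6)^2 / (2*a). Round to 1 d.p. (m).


Convert speed: V = 169 / 3.6 = 46.9444 m/s
V^2 = 2203.7809
d = 2203.7809 / (2 * 1.13)
d = 2203.7809 / 2.26
d = 975.1 m

975.1


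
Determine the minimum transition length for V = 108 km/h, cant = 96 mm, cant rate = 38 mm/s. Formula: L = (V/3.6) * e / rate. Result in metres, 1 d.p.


Convert speed: V = 108 / 3.6 = 30.0 m/s
L = 30.0 * 96 / 38
L = 2880.0 / 38
L = 75.8 m

75.8


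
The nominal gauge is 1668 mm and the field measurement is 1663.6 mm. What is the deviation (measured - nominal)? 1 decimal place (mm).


Deviation = measured - nominal
Deviation = 1663.6 - 1668
Deviation = -4.4 mm

-4.4


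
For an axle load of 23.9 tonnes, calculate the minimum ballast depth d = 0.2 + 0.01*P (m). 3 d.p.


d = 0.2 + 0.01 * 23.9
d = 0.2 + 0.239
d = 0.439 m

0.439


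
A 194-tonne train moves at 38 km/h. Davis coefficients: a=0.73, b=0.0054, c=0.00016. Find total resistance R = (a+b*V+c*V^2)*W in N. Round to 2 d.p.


b*V = 0.0054 * 38 = 0.2052
c*V^2 = 0.00016 * 1444 = 0.23104
R_per_t = 0.73 + 0.2052 + 0.23104 = 1.16624 N/t
R_total = 1.16624 * 194 = 226.25 N

226.25


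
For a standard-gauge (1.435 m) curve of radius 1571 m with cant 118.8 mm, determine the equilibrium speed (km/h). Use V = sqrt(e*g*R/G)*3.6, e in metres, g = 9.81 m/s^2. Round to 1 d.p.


Convert cant: e = 118.8 mm = 0.1188 m
V_ms = sqrt(0.1188 * 9.81 * 1571 / 1.435)
V_ms = sqrt(1275.879713) = 35.7195 m/s
V = 35.7195 * 3.6 = 128.6 km/h

128.6


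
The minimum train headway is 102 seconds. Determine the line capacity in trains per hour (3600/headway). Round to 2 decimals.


Capacity = 3600 / headway
Capacity = 3600 / 102
Capacity = 35.29 trains/hour

35.29


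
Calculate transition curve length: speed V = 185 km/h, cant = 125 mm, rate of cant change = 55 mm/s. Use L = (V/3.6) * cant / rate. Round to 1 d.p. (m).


Convert speed: V = 185 / 3.6 = 51.3889 m/s
L = 51.3889 * 125 / 55
L = 6423.6111 / 55
L = 116.8 m

116.8


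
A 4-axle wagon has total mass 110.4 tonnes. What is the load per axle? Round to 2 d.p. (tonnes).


Load per axle = total weight / number of axles
Load = 110.4 / 4
Load = 27.60 tonnes

27.60


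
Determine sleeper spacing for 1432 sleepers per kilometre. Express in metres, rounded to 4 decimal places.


Spacing = 1000 m / number of sleepers
Spacing = 1000 / 1432
Spacing = 0.6983 m

0.6983


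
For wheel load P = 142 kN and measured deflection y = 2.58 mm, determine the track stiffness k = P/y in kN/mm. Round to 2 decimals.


Track stiffness k = P / y
k = 142 / 2.58
k = 55.04 kN/mm

55.04


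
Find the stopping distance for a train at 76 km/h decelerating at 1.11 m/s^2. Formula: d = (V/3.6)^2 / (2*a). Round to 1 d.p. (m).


Convert speed: V = 76 / 3.6 = 21.1111 m/s
V^2 = 445.679
d = 445.679 / (2 * 1.11)
d = 445.679 / 2.22
d = 200.8 m

200.8


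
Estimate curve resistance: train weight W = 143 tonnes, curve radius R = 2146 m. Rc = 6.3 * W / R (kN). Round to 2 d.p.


Rc = 6.3 * W / R
Rc = 6.3 * 143 / 2146
Rc = 900.9 / 2146
Rc = 0.42 kN

0.42


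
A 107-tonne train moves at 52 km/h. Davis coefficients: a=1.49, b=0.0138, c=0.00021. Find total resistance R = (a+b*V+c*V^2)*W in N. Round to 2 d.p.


b*V = 0.0138 * 52 = 0.7176
c*V^2 = 0.00021 * 2704 = 0.56784
R_per_t = 1.49 + 0.7176 + 0.56784 = 2.77544 N/t
R_total = 2.77544 * 107 = 296.97 N

296.97


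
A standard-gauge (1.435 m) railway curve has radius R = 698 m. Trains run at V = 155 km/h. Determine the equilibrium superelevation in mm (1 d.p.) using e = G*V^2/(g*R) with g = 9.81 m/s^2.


Convert speed: V = 155 / 3.6 = 43.0556 m/s
Apply formula: e = 1.435 * 43.0556^2 / (9.81 * 698)
e = 1.435 * 1853.7809 / 6847.38
e = 0.388495 m = 388.5 mm

388.5


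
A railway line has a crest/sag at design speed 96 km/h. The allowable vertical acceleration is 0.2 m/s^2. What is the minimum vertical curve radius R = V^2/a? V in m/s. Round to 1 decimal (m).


Convert speed: V = 96 / 3.6 = 26.6667 m/s
V^2 = 711.1111 m^2/s^2
R_v = 711.1111 / 0.2
R_v = 3555.6 m

3555.6


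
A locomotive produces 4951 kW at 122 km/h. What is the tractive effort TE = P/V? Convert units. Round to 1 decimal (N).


Convert: P = 4951 kW = 4951000 W
V = 122 / 3.6 = 33.8889 m/s
TE = 4951000 / 33.8889
TE = 146095.1 N

146095.1


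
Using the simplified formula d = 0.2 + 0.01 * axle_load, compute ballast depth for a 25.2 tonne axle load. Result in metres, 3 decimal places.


d = 0.2 + 0.01 * 25.2
d = 0.2 + 0.252
d = 0.452 m

0.452


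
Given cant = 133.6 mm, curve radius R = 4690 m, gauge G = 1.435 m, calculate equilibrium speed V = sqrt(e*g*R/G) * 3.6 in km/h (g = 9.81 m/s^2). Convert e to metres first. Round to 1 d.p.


Convert cant: e = 133.6 mm = 0.1336 m
V_ms = sqrt(0.1336 * 9.81 * 4690 / 1.435)
V_ms = sqrt(4283.476683) = 65.4483 m/s
V = 65.4483 * 3.6 = 235.6 km/h

235.6


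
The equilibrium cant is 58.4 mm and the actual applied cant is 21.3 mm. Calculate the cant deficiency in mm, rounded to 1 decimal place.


Cant deficiency = equilibrium cant - actual cant
CD = 58.4 - 21.3
CD = 37.1 mm

37.1


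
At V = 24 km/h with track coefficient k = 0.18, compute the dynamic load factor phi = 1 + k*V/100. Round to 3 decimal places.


phi = 1 + k * V / 100
phi = 1 + 0.18 * 24 / 100
phi = 1 + 0.0432
phi = 1.043

1.043


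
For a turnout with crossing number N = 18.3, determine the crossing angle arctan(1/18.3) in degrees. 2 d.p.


1/N = 1/18.3 = 0.054645
angle = arctan(0.054645) = 0.054591 rad
angle = 0.054591 * 180/pi = 3.13 degrees

3.13


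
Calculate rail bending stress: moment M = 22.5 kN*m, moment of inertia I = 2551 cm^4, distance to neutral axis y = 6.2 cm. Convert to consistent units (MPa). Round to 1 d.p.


Convert units:
M = 22.5 kN*m = 22500000 N*mm
y = 6.2 cm = 62 mm
I = 2551 cm^4 = 25510000 mm^4
sigma = 22500000 * 62 / 25510000
sigma = 54.7 MPa

54.7


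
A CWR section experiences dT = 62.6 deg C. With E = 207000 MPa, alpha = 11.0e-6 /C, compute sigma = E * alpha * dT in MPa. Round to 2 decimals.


sigma = E * alpha * dT
sigma = 207000 * 11.0e-6 * 62.6
sigma = 2.277 * 62.6
sigma = 142.54 MPa

142.54


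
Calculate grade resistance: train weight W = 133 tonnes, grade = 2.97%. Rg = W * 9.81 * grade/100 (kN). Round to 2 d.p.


Rg = W * 9.81 * grade / 100
Rg = 133 * 9.81 * 2.97 / 100
Rg = 1304.73 * 0.0297
Rg = 38.75 kN

38.75


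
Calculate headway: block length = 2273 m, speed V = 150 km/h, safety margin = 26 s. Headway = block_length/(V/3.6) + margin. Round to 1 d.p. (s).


V = 150 / 3.6 = 41.6667 m/s
Block traversal time = 2273 / 41.6667 = 54.552 s
Headway = 54.552 + 26
Headway = 80.6 s

80.6


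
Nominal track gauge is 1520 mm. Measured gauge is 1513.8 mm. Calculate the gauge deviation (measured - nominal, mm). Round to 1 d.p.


Deviation = measured - nominal
Deviation = 1513.8 - 1520
Deviation = -6.2 mm

-6.2


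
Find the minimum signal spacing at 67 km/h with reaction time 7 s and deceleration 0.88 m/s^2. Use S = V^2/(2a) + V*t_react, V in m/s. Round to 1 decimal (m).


V = 67 / 3.6 = 18.6111 m/s
Braking distance = 18.6111^2 / (2*0.88) = 196.8031 m
Sighting distance = 18.6111 * 7 = 130.2778 m
S = 196.8031 + 130.2778 = 327.1 m

327.1


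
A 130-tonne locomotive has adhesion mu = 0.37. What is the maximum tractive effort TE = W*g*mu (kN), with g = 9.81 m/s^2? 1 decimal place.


TE_max = W * g * mu
TE_max = 130 * 9.81 * 0.37
TE_max = 1275.3 * 0.37
TE_max = 471.9 kN

471.9


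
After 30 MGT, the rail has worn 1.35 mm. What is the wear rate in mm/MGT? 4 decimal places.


Wear rate = total wear / cumulative tonnage
Rate = 1.35 / 30
Rate = 0.0450 mm/MGT

0.0450


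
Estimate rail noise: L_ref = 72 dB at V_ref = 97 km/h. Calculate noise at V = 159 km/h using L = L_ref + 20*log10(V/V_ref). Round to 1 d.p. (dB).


V/V_ref = 159 / 97 = 1.639175
log10(1.639175) = 0.214625
20 * 0.214625 = 4.2925
L = 72 + 4.2925 = 76.3 dB

76.3


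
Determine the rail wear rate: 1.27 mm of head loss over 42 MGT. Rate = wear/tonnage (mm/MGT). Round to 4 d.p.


Wear rate = total wear / cumulative tonnage
Rate = 1.27 / 42
Rate = 0.0302 mm/MGT

0.0302


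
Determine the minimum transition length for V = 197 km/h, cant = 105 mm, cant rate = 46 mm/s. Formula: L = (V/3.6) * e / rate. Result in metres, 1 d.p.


Convert speed: V = 197 / 3.6 = 54.7222 m/s
L = 54.7222 * 105 / 46
L = 5745.8333 / 46
L = 124.9 m

124.9


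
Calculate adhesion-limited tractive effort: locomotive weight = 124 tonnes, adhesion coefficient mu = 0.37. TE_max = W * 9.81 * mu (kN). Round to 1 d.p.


TE_max = W * g * mu
TE_max = 124 * 9.81 * 0.37
TE_max = 1216.44 * 0.37
TE_max = 450.1 kN

450.1


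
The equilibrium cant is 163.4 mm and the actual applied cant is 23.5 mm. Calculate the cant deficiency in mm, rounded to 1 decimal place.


Cant deficiency = equilibrium cant - actual cant
CD = 163.4 - 23.5
CD = 139.9 mm

139.9


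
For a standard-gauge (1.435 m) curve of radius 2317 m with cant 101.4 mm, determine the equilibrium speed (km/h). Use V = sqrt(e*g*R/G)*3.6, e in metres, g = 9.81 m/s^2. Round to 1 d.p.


Convert cant: e = 101.4 mm = 0.1014 m
V_ms = sqrt(0.1014 * 9.81 * 2317 / 1.435)
V_ms = sqrt(1606.131483) = 40.0766 m/s
V = 40.0766 * 3.6 = 144.3 km/h

144.3


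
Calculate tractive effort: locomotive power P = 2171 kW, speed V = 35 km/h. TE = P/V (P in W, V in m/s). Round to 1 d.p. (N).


Convert: P = 2171 kW = 2171000 W
V = 35 / 3.6 = 9.7222 m/s
TE = 2171000 / 9.7222
TE = 223302.9 N

223302.9


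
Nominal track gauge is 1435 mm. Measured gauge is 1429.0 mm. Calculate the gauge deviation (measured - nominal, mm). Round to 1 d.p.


Deviation = measured - nominal
Deviation = 1429.0 - 1435
Deviation = -6.0 mm

-6.0


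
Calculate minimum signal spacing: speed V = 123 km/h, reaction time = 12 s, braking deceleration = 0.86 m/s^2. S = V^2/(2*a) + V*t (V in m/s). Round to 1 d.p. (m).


V = 123 / 3.6 = 34.1667 m/s
Braking distance = 34.1667^2 / (2*0.86) = 678.6983 m
Sighting distance = 34.1667 * 12 = 410.0 m
S = 678.6983 + 410.0 = 1088.7 m

1088.7


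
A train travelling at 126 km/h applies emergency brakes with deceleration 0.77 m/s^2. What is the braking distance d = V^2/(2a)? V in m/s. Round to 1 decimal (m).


Convert speed: V = 126 / 3.6 = 35.0 m/s
V^2 = 1225.0
d = 1225.0 / (2 * 0.77)
d = 1225.0 / 1.54
d = 795.5 m

795.5


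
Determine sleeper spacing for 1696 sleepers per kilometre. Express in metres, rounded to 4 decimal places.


Spacing = 1000 m / number of sleepers
Spacing = 1000 / 1696
Spacing = 0.5896 m

0.5896


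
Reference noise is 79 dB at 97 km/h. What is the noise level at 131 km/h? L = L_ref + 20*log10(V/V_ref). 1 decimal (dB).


V/V_ref = 131 / 97 = 1.350515
log10(1.350515) = 0.1305
20 * 0.1305 = 2.61
L = 79 + 2.61 = 81.6 dB

81.6


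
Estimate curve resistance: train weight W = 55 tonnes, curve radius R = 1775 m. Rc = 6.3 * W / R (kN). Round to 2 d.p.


Rc = 6.3 * W / R
Rc = 6.3 * 55 / 1775
Rc = 346.5 / 1775
Rc = 0.20 kN

0.20


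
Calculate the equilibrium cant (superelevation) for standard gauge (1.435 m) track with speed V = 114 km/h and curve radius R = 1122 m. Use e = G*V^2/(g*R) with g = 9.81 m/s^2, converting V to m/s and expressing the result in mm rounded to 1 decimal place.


Convert speed: V = 114 / 3.6 = 31.6667 m/s
Apply formula: e = 1.435 * 31.6667^2 / (9.81 * 1122)
e = 1.435 * 1002.7778 / 11006.82
e = 0.130736 m = 130.7 mm

130.7


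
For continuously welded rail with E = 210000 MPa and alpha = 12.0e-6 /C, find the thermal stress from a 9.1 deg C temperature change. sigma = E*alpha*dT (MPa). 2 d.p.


sigma = E * alpha * dT
sigma = 210000 * 12.0e-6 * 9.1
sigma = 2.52 * 9.1
sigma = 22.93 MPa

22.93


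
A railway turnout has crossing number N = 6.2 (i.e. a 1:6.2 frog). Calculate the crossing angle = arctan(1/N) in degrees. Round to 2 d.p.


1/N = 1/6.2 = 0.16129
angle = arctan(0.16129) = 0.159913 rad
angle = 0.159913 * 180/pi = 9.16 degrees

9.16


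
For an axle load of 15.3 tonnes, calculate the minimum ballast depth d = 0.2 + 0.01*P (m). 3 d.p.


d = 0.2 + 0.01 * 15.3
d = 0.2 + 0.153
d = 0.353 m

0.353


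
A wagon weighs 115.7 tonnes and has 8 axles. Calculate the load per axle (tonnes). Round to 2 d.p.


Load per axle = total weight / number of axles
Load = 115.7 / 8
Load = 14.46 tonnes

14.46


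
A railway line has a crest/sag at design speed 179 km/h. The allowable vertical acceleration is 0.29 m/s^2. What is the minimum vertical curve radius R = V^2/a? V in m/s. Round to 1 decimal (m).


Convert speed: V = 179 / 3.6 = 49.7222 m/s
V^2 = 2472.2994 m^2/s^2
R_v = 2472.2994 / 0.29
R_v = 8525.2 m

8525.2


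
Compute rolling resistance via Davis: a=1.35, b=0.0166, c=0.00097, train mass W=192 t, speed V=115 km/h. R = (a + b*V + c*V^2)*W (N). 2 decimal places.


b*V = 0.0166 * 115 = 1.909
c*V^2 = 0.00097 * 13225 = 12.82825
R_per_t = 1.35 + 1.909 + 12.82825 = 16.08725 N/t
R_total = 16.08725 * 192 = 3088.75 N

3088.75


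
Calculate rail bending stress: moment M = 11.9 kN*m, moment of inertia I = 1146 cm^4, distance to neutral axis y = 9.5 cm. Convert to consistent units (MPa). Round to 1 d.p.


Convert units:
M = 11.9 kN*m = 11900000 N*mm
y = 9.5 cm = 95 mm
I = 1146 cm^4 = 11460000 mm^4
sigma = 11900000 * 95 / 11460000
sigma = 98.6 MPa

98.6


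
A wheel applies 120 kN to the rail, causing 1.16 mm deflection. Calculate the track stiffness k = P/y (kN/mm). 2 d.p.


Track stiffness k = P / y
k = 120 / 1.16
k = 103.45 kN/mm

103.45


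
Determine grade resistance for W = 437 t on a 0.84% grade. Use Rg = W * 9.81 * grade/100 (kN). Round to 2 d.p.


Rg = W * 9.81 * grade / 100
Rg = 437 * 9.81 * 0.84 / 100
Rg = 4286.97 * 0.0084
Rg = 36.01 kN

36.01


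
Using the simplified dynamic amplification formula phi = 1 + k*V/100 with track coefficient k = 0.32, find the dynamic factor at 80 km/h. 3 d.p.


phi = 1 + k * V / 100
phi = 1 + 0.32 * 80 / 100
phi = 1 + 0.256
phi = 1.256

1.256


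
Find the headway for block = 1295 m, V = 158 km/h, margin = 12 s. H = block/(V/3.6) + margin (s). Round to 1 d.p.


V = 158 / 3.6 = 43.8889 m/s
Block traversal time = 1295 / 43.8889 = 29.5063 s
Headway = 29.5063 + 12
Headway = 41.5 s

41.5


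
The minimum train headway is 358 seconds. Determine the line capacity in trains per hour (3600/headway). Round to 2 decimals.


Capacity = 3600 / headway
Capacity = 3600 / 358
Capacity = 10.06 trains/hour

10.06


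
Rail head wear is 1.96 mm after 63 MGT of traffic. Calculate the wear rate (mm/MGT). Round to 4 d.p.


Wear rate = total wear / cumulative tonnage
Rate = 1.96 / 63
Rate = 0.0311 mm/MGT

0.0311


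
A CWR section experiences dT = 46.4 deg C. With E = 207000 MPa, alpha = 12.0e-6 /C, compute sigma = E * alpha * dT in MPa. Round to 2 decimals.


sigma = E * alpha * dT
sigma = 207000 * 12.0e-6 * 46.4
sigma = 2.484 * 46.4
sigma = 115.26 MPa

115.26


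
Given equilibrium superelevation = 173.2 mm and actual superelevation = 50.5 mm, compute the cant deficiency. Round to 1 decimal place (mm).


Cant deficiency = equilibrium cant - actual cant
CD = 173.2 - 50.5
CD = 122.7 mm

122.7


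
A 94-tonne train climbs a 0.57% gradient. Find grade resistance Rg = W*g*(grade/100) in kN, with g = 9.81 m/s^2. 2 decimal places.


Rg = W * 9.81 * grade / 100
Rg = 94 * 9.81 * 0.57 / 100
Rg = 922.14 * 0.0057
Rg = 5.26 kN

5.26


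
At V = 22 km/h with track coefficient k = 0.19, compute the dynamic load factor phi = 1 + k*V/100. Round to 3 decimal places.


phi = 1 + k * V / 100
phi = 1 + 0.19 * 22 / 100
phi = 1 + 0.0418
phi = 1.042

1.042


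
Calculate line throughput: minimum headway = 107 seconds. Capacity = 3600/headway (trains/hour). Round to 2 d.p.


Capacity = 3600 / headway
Capacity = 3600 / 107
Capacity = 33.64 trains/hour

33.64


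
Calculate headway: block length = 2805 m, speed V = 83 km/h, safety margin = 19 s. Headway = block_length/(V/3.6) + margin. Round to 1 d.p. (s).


V = 83 / 3.6 = 23.0556 m/s
Block traversal time = 2805 / 23.0556 = 121.6627 s
Headway = 121.6627 + 19
Headway = 140.7 s

140.7


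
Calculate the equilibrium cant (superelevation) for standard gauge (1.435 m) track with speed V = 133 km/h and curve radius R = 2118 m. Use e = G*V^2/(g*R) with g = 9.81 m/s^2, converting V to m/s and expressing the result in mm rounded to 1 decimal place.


Convert speed: V = 133 / 3.6 = 36.9444 m/s
Apply formula: e = 1.435 * 36.9444^2 / (9.81 * 2118)
e = 1.435 * 1364.892 / 20777.58
e = 0.094266 m = 94.3 mm

94.3


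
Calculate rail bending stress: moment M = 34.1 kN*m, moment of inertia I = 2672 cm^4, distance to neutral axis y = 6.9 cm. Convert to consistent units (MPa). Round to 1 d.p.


Convert units:
M = 34.1 kN*m = 34100000 N*mm
y = 6.9 cm = 69 mm
I = 2672 cm^4 = 26720000 mm^4
sigma = 34100000 * 69 / 26720000
sigma = 88.1 MPa

88.1


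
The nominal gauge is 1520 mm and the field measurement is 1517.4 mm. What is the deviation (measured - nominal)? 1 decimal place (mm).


Deviation = measured - nominal
Deviation = 1517.4 - 1520
Deviation = -2.6 mm

-2.6


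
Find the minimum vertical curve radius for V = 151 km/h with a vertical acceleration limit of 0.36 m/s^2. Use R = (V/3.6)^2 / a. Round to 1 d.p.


Convert speed: V = 151 / 3.6 = 41.9444 m/s
V^2 = 1759.3364 m^2/s^2
R_v = 1759.3364 / 0.36
R_v = 4887.0 m

4887.0


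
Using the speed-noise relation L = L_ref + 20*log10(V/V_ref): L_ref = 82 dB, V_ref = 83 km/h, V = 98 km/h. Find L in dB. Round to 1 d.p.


V/V_ref = 98 / 83 = 1.180723
log10(1.180723) = 0.072148
20 * 0.072148 = 1.443
L = 82 + 1.443 = 83.4 dB

83.4


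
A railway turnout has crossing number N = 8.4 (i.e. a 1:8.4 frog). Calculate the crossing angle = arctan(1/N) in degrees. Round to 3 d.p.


1/N = 1/8.4 = 0.119048
angle = arctan(0.119048) = 0.11849 rad
angle = 0.11849 * 180/pi = 6.789 degrees

6.789


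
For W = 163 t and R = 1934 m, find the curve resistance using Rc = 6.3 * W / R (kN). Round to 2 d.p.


Rc = 6.3 * W / R
Rc = 6.3 * 163 / 1934
Rc = 1026.9 / 1934
Rc = 0.53 kN

0.53


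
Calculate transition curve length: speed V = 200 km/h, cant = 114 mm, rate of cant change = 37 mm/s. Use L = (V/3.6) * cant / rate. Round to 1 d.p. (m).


Convert speed: V = 200 / 3.6 = 55.5556 m/s
L = 55.5556 * 114 / 37
L = 6333.3333 / 37
L = 171.2 m

171.2


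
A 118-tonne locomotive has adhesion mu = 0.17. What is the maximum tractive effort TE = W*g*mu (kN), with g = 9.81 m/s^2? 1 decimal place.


TE_max = W * g * mu
TE_max = 118 * 9.81 * 0.17
TE_max = 1157.58 * 0.17
TE_max = 196.8 kN

196.8


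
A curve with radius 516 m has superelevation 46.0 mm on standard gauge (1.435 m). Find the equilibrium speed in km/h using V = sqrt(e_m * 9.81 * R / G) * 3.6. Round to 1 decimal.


Convert cant: e = 46.0 mm = 0.0460 m
V_ms = sqrt(0.0460 * 9.81 * 516 / 1.435)
V_ms = sqrt(162.26492) = 12.7383 m/s
V = 12.7383 * 3.6 = 45.9 km/h

45.9


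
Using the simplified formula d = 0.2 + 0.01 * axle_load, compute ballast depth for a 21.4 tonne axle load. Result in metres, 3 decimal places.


d = 0.2 + 0.01 * 21.4
d = 0.2 + 0.214
d = 0.414 m

0.414


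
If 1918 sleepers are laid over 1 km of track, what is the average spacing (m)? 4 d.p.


Spacing = 1000 m / number of sleepers
Spacing = 1000 / 1918
Spacing = 0.5214 m

0.5214


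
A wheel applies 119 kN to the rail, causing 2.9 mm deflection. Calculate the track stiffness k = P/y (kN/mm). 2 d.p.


Track stiffness k = P / y
k = 119 / 2.9
k = 41.03 kN/mm

41.03


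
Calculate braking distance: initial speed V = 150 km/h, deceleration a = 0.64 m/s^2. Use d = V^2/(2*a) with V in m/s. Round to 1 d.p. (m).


Convert speed: V = 150 / 3.6 = 41.6667 m/s
V^2 = 1736.1111
d = 1736.1111 / (2 * 0.64)
d = 1736.1111 / 1.28
d = 1356.3 m

1356.3


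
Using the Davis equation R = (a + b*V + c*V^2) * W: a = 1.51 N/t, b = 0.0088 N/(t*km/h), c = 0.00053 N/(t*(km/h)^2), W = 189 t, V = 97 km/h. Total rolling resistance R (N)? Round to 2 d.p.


b*V = 0.0088 * 97 = 0.8536
c*V^2 = 0.00053 * 9409 = 4.98677
R_per_t = 1.51 + 0.8536 + 4.98677 = 7.35037 N/t
R_total = 7.35037 * 189 = 1389.22 N

1389.22


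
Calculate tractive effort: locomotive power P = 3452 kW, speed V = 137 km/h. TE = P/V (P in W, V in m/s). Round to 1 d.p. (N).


Convert: P = 3452 kW = 3452000 W
V = 137 / 3.6 = 38.0556 m/s
TE = 3452000 / 38.0556
TE = 90709.5 N

90709.5


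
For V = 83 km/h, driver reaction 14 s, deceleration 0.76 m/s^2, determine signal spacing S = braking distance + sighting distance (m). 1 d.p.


V = 83 / 3.6 = 23.0556 m/s
Braking distance = 23.0556^2 / (2*0.76) = 349.7096 m
Sighting distance = 23.0556 * 14 = 322.7778 m
S = 349.7096 + 322.7778 = 672.5 m

672.5


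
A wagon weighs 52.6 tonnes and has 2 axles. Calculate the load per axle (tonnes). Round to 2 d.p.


Load per axle = total weight / number of axles
Load = 52.6 / 2
Load = 26.30 tonnes

26.30


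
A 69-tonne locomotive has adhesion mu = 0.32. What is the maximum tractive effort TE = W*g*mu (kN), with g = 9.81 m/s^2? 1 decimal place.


TE_max = W * g * mu
TE_max = 69 * 9.81 * 0.32
TE_max = 676.89 * 0.32
TE_max = 216.6 kN

216.6


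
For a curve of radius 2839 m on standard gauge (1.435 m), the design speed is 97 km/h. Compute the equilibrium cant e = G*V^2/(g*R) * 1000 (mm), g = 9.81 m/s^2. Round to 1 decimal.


Convert speed: V = 97 / 3.6 = 26.9444 m/s
Apply formula: e = 1.435 * 26.9444^2 / (9.81 * 2839)
e = 1.435 * 726.0031 / 27850.59
e = 0.037407 m = 37.4 mm

37.4


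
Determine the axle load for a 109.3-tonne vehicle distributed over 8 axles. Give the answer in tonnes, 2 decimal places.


Load per axle = total weight / number of axles
Load = 109.3 / 8
Load = 13.66 tonnes

13.66


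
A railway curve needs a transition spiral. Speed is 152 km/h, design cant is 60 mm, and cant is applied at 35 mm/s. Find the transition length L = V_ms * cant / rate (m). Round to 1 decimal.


Convert speed: V = 152 / 3.6 = 42.2222 m/s
L = 42.2222 * 60 / 35
L = 2533.3333 / 35
L = 72.4 m

72.4


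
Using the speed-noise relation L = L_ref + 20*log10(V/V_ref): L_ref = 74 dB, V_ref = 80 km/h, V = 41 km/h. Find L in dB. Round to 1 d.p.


V/V_ref = 41 / 80 = 0.5125
log10(0.5125) = -0.290306
20 * -0.290306 = -5.8061
L = 74 + -5.8061 = 68.2 dB

68.2


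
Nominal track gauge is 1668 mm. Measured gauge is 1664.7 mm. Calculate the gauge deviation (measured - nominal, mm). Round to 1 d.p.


Deviation = measured - nominal
Deviation = 1664.7 - 1668
Deviation = -3.3 mm

-3.3


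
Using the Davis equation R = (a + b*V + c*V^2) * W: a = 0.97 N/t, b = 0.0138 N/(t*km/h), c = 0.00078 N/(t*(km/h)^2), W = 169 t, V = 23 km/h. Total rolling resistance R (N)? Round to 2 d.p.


b*V = 0.0138 * 23 = 0.3174
c*V^2 = 0.00078 * 529 = 0.41262
R_per_t = 0.97 + 0.3174 + 0.41262 = 1.70002 N/t
R_total = 1.70002 * 169 = 287.30 N

287.30


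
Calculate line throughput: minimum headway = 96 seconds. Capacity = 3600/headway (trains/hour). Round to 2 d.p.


Capacity = 3600 / headway
Capacity = 3600 / 96
Capacity = 37.50 trains/hour

37.50


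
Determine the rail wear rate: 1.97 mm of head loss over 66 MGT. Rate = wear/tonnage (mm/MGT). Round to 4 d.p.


Wear rate = total wear / cumulative tonnage
Rate = 1.97 / 66
Rate = 0.0298 mm/MGT

0.0298


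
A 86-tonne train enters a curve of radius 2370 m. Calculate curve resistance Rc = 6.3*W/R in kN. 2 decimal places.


Rc = 6.3 * W / R
Rc = 6.3 * 86 / 2370
Rc = 541.8 / 2370
Rc = 0.23 kN

0.23


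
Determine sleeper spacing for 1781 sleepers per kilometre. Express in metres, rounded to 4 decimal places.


Spacing = 1000 m / number of sleepers
Spacing = 1000 / 1781
Spacing = 0.5615 m

0.5615


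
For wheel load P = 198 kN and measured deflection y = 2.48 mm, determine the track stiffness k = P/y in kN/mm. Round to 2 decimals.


Track stiffness k = P / y
k = 198 / 2.48
k = 79.84 kN/mm

79.84


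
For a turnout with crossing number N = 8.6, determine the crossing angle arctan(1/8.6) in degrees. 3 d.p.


1/N = 1/8.6 = 0.116279
angle = arctan(0.116279) = 0.115759 rad
angle = 0.115759 * 180/pi = 6.633 degrees

6.633


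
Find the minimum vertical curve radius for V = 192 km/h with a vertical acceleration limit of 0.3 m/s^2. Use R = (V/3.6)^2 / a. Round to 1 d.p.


Convert speed: V = 192 / 3.6 = 53.3333 m/s
V^2 = 2844.4444 m^2/s^2
R_v = 2844.4444 / 0.3
R_v = 9481.5 m

9481.5


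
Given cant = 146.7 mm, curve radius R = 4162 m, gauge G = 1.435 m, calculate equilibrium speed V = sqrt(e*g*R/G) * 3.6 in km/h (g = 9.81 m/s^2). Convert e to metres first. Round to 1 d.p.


Convert cant: e = 146.7 mm = 0.1467 m
V_ms = sqrt(0.1467 * 9.81 * 4162 / 1.435)
V_ms = sqrt(4173.969738) = 64.6063 m/s
V = 64.6063 * 3.6 = 232.6 km/h

232.6


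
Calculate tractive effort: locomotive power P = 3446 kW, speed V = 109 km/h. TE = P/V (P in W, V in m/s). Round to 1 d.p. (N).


Convert: P = 3446 kW = 3446000 W
V = 109 / 3.6 = 30.2778 m/s
TE = 3446000 / 30.2778
TE = 113812.8 N

113812.8


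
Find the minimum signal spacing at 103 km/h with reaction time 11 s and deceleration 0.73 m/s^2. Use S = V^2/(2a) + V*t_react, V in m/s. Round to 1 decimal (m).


V = 103 / 3.6 = 28.6111 m/s
Braking distance = 28.6111^2 / (2*0.73) = 560.682 m
Sighting distance = 28.6111 * 11 = 314.7222 m
S = 560.682 + 314.7222 = 875.4 m

875.4


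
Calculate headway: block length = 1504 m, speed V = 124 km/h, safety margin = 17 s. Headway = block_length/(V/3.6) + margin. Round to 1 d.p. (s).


V = 124 / 3.6 = 34.4444 m/s
Block traversal time = 1504 / 34.4444 = 43.6645 s
Headway = 43.6645 + 17
Headway = 60.7 s

60.7


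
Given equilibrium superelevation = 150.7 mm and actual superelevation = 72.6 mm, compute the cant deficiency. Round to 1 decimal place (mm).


Cant deficiency = equilibrium cant - actual cant
CD = 150.7 - 72.6
CD = 78.1 mm

78.1


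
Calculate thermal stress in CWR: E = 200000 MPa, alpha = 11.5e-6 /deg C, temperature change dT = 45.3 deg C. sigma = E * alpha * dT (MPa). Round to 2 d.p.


sigma = E * alpha * dT
sigma = 200000 * 11.5e-6 * 45.3
sigma = 2.3 * 45.3
sigma = 104.19 MPa

104.19


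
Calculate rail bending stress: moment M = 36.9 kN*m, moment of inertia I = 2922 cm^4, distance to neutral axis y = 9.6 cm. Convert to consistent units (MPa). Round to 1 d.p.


Convert units:
M = 36.9 kN*m = 36900000 N*mm
y = 9.6 cm = 96 mm
I = 2922 cm^4 = 29220000 mm^4
sigma = 36900000 * 96 / 29220000
sigma = 121.2 MPa

121.2


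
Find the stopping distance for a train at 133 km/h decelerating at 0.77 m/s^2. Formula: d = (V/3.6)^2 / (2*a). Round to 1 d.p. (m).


Convert speed: V = 133 / 3.6 = 36.9444 m/s
V^2 = 1364.892
d = 1364.892 / (2 * 0.77)
d = 1364.892 / 1.54
d = 886.3 m

886.3


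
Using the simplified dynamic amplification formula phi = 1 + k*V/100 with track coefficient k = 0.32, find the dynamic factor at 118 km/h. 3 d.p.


phi = 1 + k * V / 100
phi = 1 + 0.32 * 118 / 100
phi = 1 + 0.3776
phi = 1.378

1.378


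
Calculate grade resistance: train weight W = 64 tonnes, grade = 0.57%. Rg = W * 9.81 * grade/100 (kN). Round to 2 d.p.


Rg = W * 9.81 * grade / 100
Rg = 64 * 9.81 * 0.57 / 100
Rg = 627.84 * 0.0057
Rg = 3.58 kN

3.58
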